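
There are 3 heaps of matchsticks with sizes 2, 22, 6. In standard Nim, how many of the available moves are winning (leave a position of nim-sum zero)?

1

Nim-sum: 2 XOR 22 XOR 6 = 18.
The overall nim-sum is X = 18. A heap of size p has a winning move iff p XOR X < p (reduce it to p XOR X).
  2: 2 XOR 18 = 16 ≥ 2 — no move.
  22: 22 XOR 18 = 4 < 22 — winning move (to 4).
  6: 6 XOR 18 = 20 ≥ 6 — no move.
That gives 1 winning move.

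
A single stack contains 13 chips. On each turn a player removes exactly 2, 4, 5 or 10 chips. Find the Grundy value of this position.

3

Compute g(0), g(1), … for moves {2, 4, 5, 10}:
k:     0  1  2  3  4  5  6  7  8  9 10 11 12 13
g(k):  0  0  1  1  2  2  3  0  0  1  1  2  2  3
So g(13) = 3.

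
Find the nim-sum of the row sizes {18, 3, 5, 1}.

21

Compute the nim-sum pairwise:
18 ^ 3 = 17
17 ^ 5 = 20
20 ^ 1 = 21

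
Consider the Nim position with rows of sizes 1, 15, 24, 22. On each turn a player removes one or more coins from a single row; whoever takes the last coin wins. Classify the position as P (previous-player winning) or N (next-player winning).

Nim-sum: 1 XOR 15 XOR 24 XOR 22 = 0.
The nim-sum is 0, so this is a P-position: the player to move is in a losing position under optimal play.

P-position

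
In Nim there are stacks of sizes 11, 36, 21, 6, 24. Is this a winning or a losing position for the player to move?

Winning position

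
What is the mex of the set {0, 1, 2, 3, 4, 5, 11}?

The values 0, 1, 2, 3, 4, 5 are all present; 6 is the first non-negative integer missing from the set.

6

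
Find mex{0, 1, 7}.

2

The values 0, 1 are all present; 2 is the first non-negative integer missing from the set.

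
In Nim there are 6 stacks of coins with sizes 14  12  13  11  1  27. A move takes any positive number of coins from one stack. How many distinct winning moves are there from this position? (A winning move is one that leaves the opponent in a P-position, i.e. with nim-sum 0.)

1

Compute the nim-sum pairwise:
14 ^ 12 = 2
2 ^ 13 = 15
15 ^ 11 = 4
4 ^ 1 = 5
5 ^ 27 = 30
The overall nim-sum is X = 30. A stack of size p has a winning move iff p XOR X < p (reduce it to p XOR X).
  14: 14 XOR 30 = 16 ≥ 14 — no move.
  12: 12 XOR 30 = 18 ≥ 12 — no move.
  13: 13 XOR 30 = 19 ≥ 13 — no move.
  11: 11 XOR 30 = 21 ≥ 11 — no move.
  1: 1 XOR 30 = 31 ≥ 1 — no move.
  27: 27 XOR 30 = 5 < 27 — winning move (to 5).
That gives 1 winning move.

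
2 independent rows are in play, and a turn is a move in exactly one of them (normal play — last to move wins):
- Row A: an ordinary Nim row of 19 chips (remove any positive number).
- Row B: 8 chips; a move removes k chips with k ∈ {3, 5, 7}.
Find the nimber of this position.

17

Row A is a plain Nim row of size 19, so its Grundy value is 19.
For row B, compute g(0), g(1), … with moves {3, 5, 7}:
k:     0  1  2  3  4  5  6  7  8
g(k):  0  0  0  1  1  1  2  2  2
So g(8) = 2.
The value of a disjunctive sum is the nim-sum of the parts.
Combined value = 19 XOR 2 = 17.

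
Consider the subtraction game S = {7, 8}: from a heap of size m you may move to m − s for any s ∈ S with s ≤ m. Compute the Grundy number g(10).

1

Compute g(0), g(1), … for moves {7, 8}:
k:     0  1  2  3  4  5  6  7  8  9 10
g(k):  0  0  0  0  0  0  0  1  1  1  1
So g(10) = 1.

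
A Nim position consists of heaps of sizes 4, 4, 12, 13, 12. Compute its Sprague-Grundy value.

13

Compute the nim-sum pairwise:
4 ⊕ 4 = 0
0 ⊕ 12 = 12
12 ⊕ 13 = 1
1 ⊕ 12 = 13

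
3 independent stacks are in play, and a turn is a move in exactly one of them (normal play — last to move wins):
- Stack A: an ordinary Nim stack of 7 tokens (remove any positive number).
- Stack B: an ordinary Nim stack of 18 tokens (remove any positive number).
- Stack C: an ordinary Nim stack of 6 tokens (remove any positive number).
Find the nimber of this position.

Stack A is a plain Nim stack of size 7, so its Grundy value is 7.
Stack B is a plain Nim stack of size 18, so its Grundy value is 18.
Stack C is a plain Nim stack of size 6, so its Grundy value is 6.
The value of a disjunctive sum is the nim-sum of the parts.
Combined value = 7 ⊕ 18 ⊕ 6 = 19.

19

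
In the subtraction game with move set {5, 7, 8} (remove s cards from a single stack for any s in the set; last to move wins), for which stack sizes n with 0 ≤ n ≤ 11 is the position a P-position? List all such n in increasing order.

0, 1, 2, 3, 4

Grundy values for subtraction set {5, 7, 8}:
k:     0  1  2  3  4  5  6  7  8  9 10 11
g(k):  0  0  0  0  0  1  1  1  1  1  2  2
The P-positions (g = 0) in 0..11 are 0, 1, 2, 3, 4.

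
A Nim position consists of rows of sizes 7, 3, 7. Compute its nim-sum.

3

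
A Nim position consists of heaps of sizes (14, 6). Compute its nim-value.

8

Write each in binary and XOR column by column:
  1110  (14)
  0110  (6)
  ----
  1000  (8)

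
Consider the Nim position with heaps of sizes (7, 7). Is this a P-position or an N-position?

P-position

Compute the nim-sum pairwise:
7 XOR 7 = 0
The nim-sum is 0, so this is a P-position: the player to move is in a losing position under optimal play.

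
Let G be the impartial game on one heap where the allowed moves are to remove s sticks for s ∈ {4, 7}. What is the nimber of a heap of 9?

2

Build the Grundy sequence with g(k) = mex{g(k−s) : s ∈ {4, 7}, s ≤ k}:
k:     0  1  2  3  4  5  6  7  8  9
g(k):  0  0  0  0  1  1  1  1  2  2
So g(9) = 2.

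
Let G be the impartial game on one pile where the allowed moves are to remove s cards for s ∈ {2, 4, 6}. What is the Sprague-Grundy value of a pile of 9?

Compute g(0), g(1), … for moves {2, 4, 6}:
k:     0  1  2  3  4  5  6  7  8  9
g(k):  0  0  1  1  2  2  3  3  0  0
So g(9) = 0.

0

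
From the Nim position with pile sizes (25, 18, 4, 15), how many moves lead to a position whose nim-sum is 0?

0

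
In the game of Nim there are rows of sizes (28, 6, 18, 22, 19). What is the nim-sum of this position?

13

Compute the nim-sum pairwise:
28 XOR 6 = 26
26 XOR 18 = 8
8 XOR 22 = 30
30 XOR 19 = 13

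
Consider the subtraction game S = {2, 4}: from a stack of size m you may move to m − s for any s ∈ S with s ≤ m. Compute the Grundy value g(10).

2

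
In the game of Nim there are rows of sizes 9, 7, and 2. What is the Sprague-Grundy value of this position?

Compute the nim-sum pairwise:
9 ^ 7 = 14
14 ^ 2 = 12

12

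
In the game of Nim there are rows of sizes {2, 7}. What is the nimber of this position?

In binary:
  010  (2)
  111  (7)
  ---
  101  (5)

5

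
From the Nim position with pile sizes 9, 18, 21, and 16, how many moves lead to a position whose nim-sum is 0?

Nim-sum: 9 XOR 18 XOR 21 XOR 16 = 30.
The overall nim-sum is X = 30. A pile of size p has a winning move iff p XOR X < p (reduce it to p XOR X).
  9: 9 XOR 30 = 23 ≥ 9 — no move.
  18: 18 XOR 30 = 12 < 18 — winning move (to 12).
  21: 21 XOR 30 = 11 < 21 — winning move (to 11).
  16: 16 XOR 30 = 14 < 16 — winning move (to 14).
That gives 3 winning moves.

3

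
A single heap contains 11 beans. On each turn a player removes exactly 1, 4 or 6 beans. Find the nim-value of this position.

1

Grundy values for subtraction set {1, 4, 6}:
g(0) = mex{} = 0
g(1) = mex{0} = 1
g(2) = mex{1} = 0
g(3) = mex{0} = 1
g(4) = mex{0,1} = 2
g(5) = mex{1,2} = 0
g(6) = mex{0} = 1
g(7) = mex{1} = 0
g(8) = mex{0,2} = 1
g(9) = mex{0,1} = 2
g(10) = mex{1,2} = 0
g(11) = mex{0} = 1
So g(11) = 1.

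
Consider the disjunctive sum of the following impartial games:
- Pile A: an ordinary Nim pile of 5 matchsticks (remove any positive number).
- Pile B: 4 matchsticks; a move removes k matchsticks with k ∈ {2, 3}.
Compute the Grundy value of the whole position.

7

Pile A is a plain Nim pile of size 5, so its Grundy value is 5.
Build the Grundy sequence for pile B with g(k) = mex{g(k−s) : s ∈ {2, 3}, s ≤ k}:
g(0) = mex{} = 0
g(1) = mex{} = 0
g(2) = mex{0} = 1
g(3) = mex{0} = 1
g(4) = mex{0,1} = 2
So g(4) = 2.
The value of a disjunctive sum is the nim-sum of the parts.
Combined value = 5 XOR 2 = 7.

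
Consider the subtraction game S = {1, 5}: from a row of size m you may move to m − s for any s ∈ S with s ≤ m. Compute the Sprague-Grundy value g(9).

Compute g(0), g(1), … for moves {1, 5}:
g(0) = mex{} = 0
g(1) = mex{0} = 1
g(2) = mex{1} = 0
g(3) = mex{0} = 1
g(4) = mex{1} = 0
g(5) = mex{0} = 1
g(6) = mex{1} = 0
g(7) = mex{0} = 1
g(8) = mex{1} = 0
g(9) = mex{0} = 1
So g(9) = 1.

1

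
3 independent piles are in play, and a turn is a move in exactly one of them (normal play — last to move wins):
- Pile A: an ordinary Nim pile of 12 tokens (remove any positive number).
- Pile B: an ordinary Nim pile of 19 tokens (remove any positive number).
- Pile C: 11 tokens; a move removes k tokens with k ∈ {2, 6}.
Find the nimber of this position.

30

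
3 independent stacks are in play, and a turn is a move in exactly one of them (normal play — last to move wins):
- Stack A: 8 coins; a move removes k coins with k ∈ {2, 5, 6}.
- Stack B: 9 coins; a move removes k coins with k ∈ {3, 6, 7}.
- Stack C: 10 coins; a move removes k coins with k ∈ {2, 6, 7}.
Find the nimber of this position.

For stack A, compute g(0), g(1), … with moves {2, 5, 6}:
g(0) = mex{} = 0
g(1) = mex{} = 0
g(2) = mex{0} = 1
g(3) = mex{0} = 1
g(4) = mex{1} = 0
g(5) = mex{0,1} = 2
g(6) = mex{0} = 1
g(7) = mex{0,1,2} = 3
g(8) = mex{1} = 0
So g(8) = 0.
For stack B, compute g(0), g(1), … with moves {3, 6, 7}:
g(0) = mex{} = 0
g(1) = mex{} = 0
g(2) = mex{} = 0
g(3) = mex{0} = 1
g(4) = mex{0} = 1
g(5) = mex{0} = 1
g(6) = mex{0,1} = 2
g(7) = mex{0,1} = 2
g(8) = mex{0,1} = 2
g(9) = mex{0,1,2} = 3
So g(9) = 3.
For stack C, compute g(0), g(1), … with moves {2, 6, 7}:
k:     0  1  2  3  4  5  6  7  8  9 10
g(k):  0  0  1  1  0  0  1  1  2  0  3
So g(10) = 3.
By the Sprague-Grundy theorem, the Grundy value of a sum of independent games is the XOR of the component values.
Combined value = 0 XOR 3 XOR 3 = 0.

0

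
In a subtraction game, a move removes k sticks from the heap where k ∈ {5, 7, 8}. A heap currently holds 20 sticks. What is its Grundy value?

1

Grundy values for subtraction set {5, 7, 8}:
k:     0  1  2  3  4  5  6  7  8  9 10 11 12 13 14 15 16 17 18 19 20
g(k):  0  0  0  0  0  1  1  1  1  1  2  2  2  0  0  0  0  0  1  1  1
So g(20) = 1.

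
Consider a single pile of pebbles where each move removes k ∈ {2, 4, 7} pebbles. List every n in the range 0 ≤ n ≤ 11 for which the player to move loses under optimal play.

0, 1, 6, 9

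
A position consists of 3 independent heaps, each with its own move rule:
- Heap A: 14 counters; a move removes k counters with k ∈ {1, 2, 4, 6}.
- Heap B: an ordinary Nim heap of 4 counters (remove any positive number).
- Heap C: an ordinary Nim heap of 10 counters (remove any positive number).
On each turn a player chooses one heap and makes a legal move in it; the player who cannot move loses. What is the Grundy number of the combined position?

Grundy values for heap A (subtraction set {1, 2, 4, 6}):
g(0) = mex{} = 0
g(1) = mex{0} = 1
g(2) = mex{0,1} = 2
g(3) = mex{1,2} = 0
g(4) = mex{0,2} = 1
g(5) = mex{0,1} = 2
g(6) = mex{0,1,2} = 3
g(7) = mex{0,1,2,3} = 4
g(8) = mex{1,2,3,4} = 0
g(9) = mex{0,2,4} = 1
g(10) = mex{0,1,3} = 2
g(11) = mex{1,2,4} = 0
g(12) = mex{0,2,3} = 1
g(13) = mex{0,1,4} = 2
g(14) = mex{0,1,2} = 3
So g(14) = 3.
Heap B is a plain Nim heap of size 4, so its Grundy value is 4.
Heap C is a plain Nim heap of size 10, so its Grundy value is 10.
The value of a disjunctive sum is the nim-sum of the parts.
Combined value = 3 XOR 4 XOR 10 = 13.

13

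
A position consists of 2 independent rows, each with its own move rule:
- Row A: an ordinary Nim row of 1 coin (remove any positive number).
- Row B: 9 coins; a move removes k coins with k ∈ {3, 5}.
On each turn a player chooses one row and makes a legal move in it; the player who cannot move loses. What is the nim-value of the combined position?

1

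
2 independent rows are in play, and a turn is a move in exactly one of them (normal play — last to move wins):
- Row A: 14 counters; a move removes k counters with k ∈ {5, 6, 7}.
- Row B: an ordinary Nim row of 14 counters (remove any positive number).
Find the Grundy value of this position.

Build the Grundy sequence for row A with g(k) = mex{g(k−s) : s ∈ {5, 6, 7}, s ≤ k}:
g(0) = mex{} = 0
g(1) = mex{} = 0
g(2) = mex{} = 0
g(3) = mex{} = 0
g(4) = mex{} = 0
g(5) = mex{0} = 1
g(6) = mex{0} = 1
g(7) = mex{0} = 1
g(8) = mex{0} = 1
g(9) = mex{0} = 1
g(10) = mex{0,1} = 2
g(11) = mex{0,1} = 2
g(12) = mex{1} = 0
g(13) = mex{1} = 0
g(14) = mex{1} = 0
So g(14) = 0.
Row B is a plain Nim row of size 14, so its Grundy value is 14.
The value of a disjunctive sum is the nim-sum of the parts.
Combined value = 0 XOR 14 = 14.

14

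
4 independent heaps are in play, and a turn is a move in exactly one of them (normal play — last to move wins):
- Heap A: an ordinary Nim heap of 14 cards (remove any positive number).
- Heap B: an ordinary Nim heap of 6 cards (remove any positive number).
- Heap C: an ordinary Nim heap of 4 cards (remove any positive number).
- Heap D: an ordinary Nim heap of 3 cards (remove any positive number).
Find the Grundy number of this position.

15

Heap A is a plain Nim heap of size 14, so its Grundy value is 14.
Heap B is a plain Nim heap of size 6, so its Grundy value is 6.
Heap C is a plain Nim heap of size 4, so its Grundy value is 4.
Heap D is a plain Nim heap of size 3, so its Grundy value is 3.
The value of a disjunctive sum is the nim-sum of the parts.
Combined value = 14 ⊕ 6 ⊕ 4 ⊕ 3 = 15.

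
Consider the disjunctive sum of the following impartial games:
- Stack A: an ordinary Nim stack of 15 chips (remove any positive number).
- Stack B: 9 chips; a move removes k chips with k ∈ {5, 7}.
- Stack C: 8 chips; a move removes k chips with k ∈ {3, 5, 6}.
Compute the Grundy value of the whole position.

Stack A is a plain Nim stack of size 15, so its Grundy value is 15.
For stack B, compute g(0), g(1), … with moves {5, 7}:
k:     0  1  2  3  4  5  6  7  8  9
g(k):  0  0  0  0  0  1  1  1  1  1
So g(9) = 1.
Grundy values for stack C (subtraction set {3, 5, 6}):
g(0) = mex{} = 0
g(1) = mex{} = 0
g(2) = mex{} = 0
g(3) = mex{0} = 1
g(4) = mex{0} = 1
g(5) = mex{0} = 1
g(6) = mex{0,1} = 2
g(7) = mex{0,1} = 2
g(8) = mex{0,1} = 2
So g(8) = 2.
By the Sprague-Grundy theorem, the Grundy value of a sum of independent games is the XOR of the component values.
Combined value = 15 ⊕ 1 ⊕ 2 = 12.

12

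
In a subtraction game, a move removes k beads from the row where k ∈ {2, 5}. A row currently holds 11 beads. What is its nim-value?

Build the Grundy sequence with g(k) = mex{g(k−s) : s ∈ {2, 5}, s ≤ k}:
g(0) = mex{} = 0
g(1) = mex{} = 0
g(2) = mex{0} = 1
g(3) = mex{0} = 1
g(4) = mex{1} = 0
g(5) = mex{0,1} = 2
g(6) = mex{0} = 1
g(7) = mex{1,2} = 0
g(8) = mex{1} = 0
g(9) = mex{0} = 1
g(10) = mex{0,2} = 1
g(11) = mex{1} = 0
So g(11) = 0.

0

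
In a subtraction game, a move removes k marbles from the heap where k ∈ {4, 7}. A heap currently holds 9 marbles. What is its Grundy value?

Grundy values for subtraction set {4, 7}:
k:     0  1  2  3  4  5  6  7  8  9
g(k):  0  0  0  0  1  1  1  1  2  2
So g(9) = 2.

2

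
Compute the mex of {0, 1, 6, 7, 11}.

2

The values 0, 1 are all present; 2 is the first non-negative integer missing from the set.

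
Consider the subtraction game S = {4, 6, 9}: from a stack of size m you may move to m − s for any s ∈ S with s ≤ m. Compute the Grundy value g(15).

Grundy values for subtraction set {4, 6, 9}:
k:     0  1  2  3  4  5  6  7  8  9 10 11 12 13 14 15
g(k):  0  0  0  0  1  1  1  1  2  2  2  2  3  0  0  0
So g(15) = 0.

0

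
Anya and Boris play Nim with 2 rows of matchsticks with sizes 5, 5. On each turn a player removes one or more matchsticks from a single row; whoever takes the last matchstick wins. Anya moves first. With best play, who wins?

Boris wins

Bitwise XOR of the heap sizes:
  101  (5)
  101  (5)
  ---
  000  (0)
The nim-sum is 0, so this is a P-position: the player to move is in a losing position under optimal play; Anya is about to move from it and so loses — Boris wins.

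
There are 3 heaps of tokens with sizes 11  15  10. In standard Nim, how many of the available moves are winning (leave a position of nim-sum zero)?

3

Compute the nim-sum pairwise:
11 ^ 15 = 4
4 ^ 10 = 14
The overall nim-sum is X = 14. A heap of size p has a winning move iff p XOR X < p (reduce it to p XOR X).
  11: 11 XOR 14 = 5 < 11 — winning move (to 5).
  15: 15 XOR 14 = 1 < 15 — winning move (to 1).
  10: 10 XOR 14 = 4 < 10 — winning move (to 4).
That gives 3 winning moves.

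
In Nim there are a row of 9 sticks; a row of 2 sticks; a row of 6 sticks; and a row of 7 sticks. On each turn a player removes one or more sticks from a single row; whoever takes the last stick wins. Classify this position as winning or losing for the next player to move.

Compute the nim-sum pairwise:
9 ^ 2 = 11
11 ^ 6 = 13
13 ^ 7 = 10
The nim-sum is 10 ≠ 0, so this is an N-position: the player to move can win.

Winning position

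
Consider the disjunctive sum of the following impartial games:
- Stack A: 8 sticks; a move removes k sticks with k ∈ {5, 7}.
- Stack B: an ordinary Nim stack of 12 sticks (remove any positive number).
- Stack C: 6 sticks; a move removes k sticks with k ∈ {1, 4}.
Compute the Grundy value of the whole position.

12

Build the Grundy sequence for stack A with g(k) = mex{g(k−s) : s ∈ {5, 7}, s ≤ k}:
k:     0  1  2  3  4  5  6  7  8
g(k):  0  0  0  0  0  1  1  1  1
So g(8) = 1.
Stack B is a plain Nim stack of size 12, so its Grundy value is 12.
For stack C, compute g(0), g(1), … with moves {1, 4}:
k:     0  1  2  3  4  5  6
g(k):  0  1  0  1  2  0  1
So g(6) = 1.
The value of a disjunctive sum is the nim-sum of the parts.
Combined value = 1 XOR 12 XOR 1 = 12.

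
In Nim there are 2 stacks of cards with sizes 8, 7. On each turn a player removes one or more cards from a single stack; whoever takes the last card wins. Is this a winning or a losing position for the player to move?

Compute the nim-sum pairwise:
8 XOR 7 = 15
The nim-sum is 15 ≠ 0, so this is an N-position: the player to move can win.

Winning position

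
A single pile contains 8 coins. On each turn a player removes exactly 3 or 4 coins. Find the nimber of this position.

Build the Grundy sequence with g(k) = mex{g(k−s) : s ∈ {3, 4}, s ≤ k}:
g(0) = mex{} = 0
g(1) = mex{} = 0
g(2) = mex{} = 0
g(3) = mex{0} = 1
g(4) = mex{0} = 1
g(5) = mex{0} = 1
g(6) = mex{0,1} = 2
g(7) = mex{1} = 0
g(8) = mex{1} = 0
So g(8) = 0.

0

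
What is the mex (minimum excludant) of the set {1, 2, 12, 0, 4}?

3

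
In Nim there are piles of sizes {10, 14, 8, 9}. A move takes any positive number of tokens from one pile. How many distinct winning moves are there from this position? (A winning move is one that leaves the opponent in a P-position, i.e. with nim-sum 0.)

1

Nim-sum: 10 XOR 14 XOR 8 XOR 9 = 5.
The overall nim-sum is X = 5. A pile of size p has a winning move iff p XOR X < p (reduce it to p XOR X).
  10: 10 XOR 5 = 15 ≥ 10 — no move.
  14: 14 XOR 5 = 11 < 14 — winning move (to 11).
  8: 8 XOR 5 = 13 ≥ 8 — no move.
  9: 9 XOR 5 = 12 ≥ 9 — no move.
That gives 1 winning move.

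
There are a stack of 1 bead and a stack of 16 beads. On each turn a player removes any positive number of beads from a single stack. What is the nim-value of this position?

Write each in binary and XOR column by column:
  00001  (1)
  10000  (16)
  -----
  10001  (17)

17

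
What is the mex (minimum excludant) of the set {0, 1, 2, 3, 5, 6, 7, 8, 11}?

4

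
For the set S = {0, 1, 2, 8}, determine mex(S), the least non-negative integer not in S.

3

The values 0, 1, 2 are all present; 3 is the first non-negative integer missing from the set.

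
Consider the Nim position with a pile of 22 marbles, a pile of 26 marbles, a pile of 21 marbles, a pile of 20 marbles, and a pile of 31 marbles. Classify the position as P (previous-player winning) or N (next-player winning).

N-position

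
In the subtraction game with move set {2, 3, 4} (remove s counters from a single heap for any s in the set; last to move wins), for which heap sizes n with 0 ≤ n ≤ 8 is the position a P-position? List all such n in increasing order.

0, 1, 6, 7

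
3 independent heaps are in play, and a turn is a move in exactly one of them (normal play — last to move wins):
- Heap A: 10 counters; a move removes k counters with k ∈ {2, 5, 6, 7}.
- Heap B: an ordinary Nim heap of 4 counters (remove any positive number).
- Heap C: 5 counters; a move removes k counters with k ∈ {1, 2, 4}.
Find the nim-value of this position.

5

Build the Grundy sequence for heap A with g(k) = mex{g(k−s) : s ∈ {2, 5, 6, 7}, s ≤ k}:
g(0) = mex{} = 0
g(1) = mex{} = 0
g(2) = mex{0} = 1
g(3) = mex{0} = 1
g(4) = mex{1} = 0
g(5) = mex{0,1} = 2
g(6) = mex{0} = 1
g(7) = mex{0,1,2} = 3
g(8) = mex{0,1} = 2
g(9) = mex{0,1,3} = 2
g(10) = mex{0,1,2} = 3
So g(10) = 3.
Heap B is a plain Nim heap of size 4, so its Grundy value is 4.
For heap C, compute g(0), g(1), … with moves {1, 2, 4}:
k:     0  1  2  3  4  5
g(k):  0  1  2  0  1  2
So g(5) = 2.
The value of a disjunctive sum is the nim-sum of the parts.
Combined value = 3 XOR 4 XOR 2 = 5.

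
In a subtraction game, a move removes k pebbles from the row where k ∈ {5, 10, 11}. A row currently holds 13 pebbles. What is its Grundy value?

Compute g(0), g(1), … for moves {5, 10, 11}:
g(0) = mex{} = 0
g(1) = mex{} = 0
g(2) = mex{} = 0
g(3) = mex{} = 0
g(4) = mex{} = 0
g(5) = mex{0} = 1
g(6) = mex{0} = 1
g(7) = mex{0} = 1
g(8) = mex{0} = 1
g(9) = mex{0} = 1
g(10) = mex{0,1} = 2
g(11) = mex{0,1} = 2
g(12) = mex{0,1} = 2
g(13) = mex{0,1} = 2
So g(13) = 2.

2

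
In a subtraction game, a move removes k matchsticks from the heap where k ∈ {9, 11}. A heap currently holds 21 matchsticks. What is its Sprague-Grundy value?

Compute g(0), g(1), … for moves {9, 11}:
k:     0  1  2  3  4  5  6  7  8  9 10 11 12 13 14 15 16 17 18 19 20 21
g(k):  0  0  0  0  0  0  0  0  0  1  1  1  1  1  1  1  1  1  2  2  0  0
So g(21) = 0.

0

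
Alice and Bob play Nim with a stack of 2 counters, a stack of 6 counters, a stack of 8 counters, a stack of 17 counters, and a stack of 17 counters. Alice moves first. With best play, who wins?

Alice wins

Compute the nim-sum pairwise:
2 ⊕ 6 = 4
4 ⊕ 8 = 12
12 ⊕ 17 = 29
29 ⊕ 17 = 12
The nim-sum is 12 ≠ 0, so this is an N-position: the player to move can win; Alice has a winning move.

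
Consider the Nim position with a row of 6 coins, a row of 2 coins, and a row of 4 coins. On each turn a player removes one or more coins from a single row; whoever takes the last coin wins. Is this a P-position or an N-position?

P-position

Nim-sum: 6 XOR 2 XOR 4 = 0.
The nim-sum is 0, so this is a P-position: the player to move is in a losing position under optimal play.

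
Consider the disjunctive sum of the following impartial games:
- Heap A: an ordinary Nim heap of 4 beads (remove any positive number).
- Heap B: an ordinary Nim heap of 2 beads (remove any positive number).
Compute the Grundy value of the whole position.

6

Heap A is a plain Nim heap of size 4, so its Grundy value is 4.
Heap B is a plain Nim heap of size 2, so its Grundy value is 2.
By the Sprague-Grundy theorem, the Grundy value of a sum of independent games is the XOR of the component values.
Combined value = 4 XOR 2 = 6.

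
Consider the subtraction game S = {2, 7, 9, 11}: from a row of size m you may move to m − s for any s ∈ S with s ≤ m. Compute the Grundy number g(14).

Compute g(0), g(1), … for moves {2, 7, 9, 11}:
k:     0  1  2  3  4  5  6  7  8  9 10 11 12 13 14
g(k):  0  0  1  1  0  0  1  1  2  2  3  3  2  2  3
So g(14) = 3.

3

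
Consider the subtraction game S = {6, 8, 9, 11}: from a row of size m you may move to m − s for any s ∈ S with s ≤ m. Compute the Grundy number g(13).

2

Compute g(0), g(1), … for moves {6, 8, 9, 11}:
k:     0  1  2  3  4  5  6  7  8  9 10 11 12 13
g(k):  0  0  0  0  0  0  1  1  1  1  1  1  2  2
So g(13) = 2.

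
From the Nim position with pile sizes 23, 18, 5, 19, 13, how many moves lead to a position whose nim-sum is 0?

3

In binary:
  10111  (23)
  10010  (18)
  00101  (5)
  10011  (19)
  01101  (13)
  -----
  11110  (30)
The overall nim-sum is X = 30. A pile of size p has a winning move iff p XOR X < p (reduce it to p XOR X).
  23: 23 XOR 30 = 9 < 23 — winning move (to 9).
  18: 18 XOR 30 = 12 < 18 — winning move (to 12).
  5: 5 XOR 30 = 27 ≥ 5 — no move.
  19: 19 XOR 30 = 13 < 19 — winning move (to 13).
  13: 13 XOR 30 = 19 ≥ 13 — no move.
That gives 3 winning moves.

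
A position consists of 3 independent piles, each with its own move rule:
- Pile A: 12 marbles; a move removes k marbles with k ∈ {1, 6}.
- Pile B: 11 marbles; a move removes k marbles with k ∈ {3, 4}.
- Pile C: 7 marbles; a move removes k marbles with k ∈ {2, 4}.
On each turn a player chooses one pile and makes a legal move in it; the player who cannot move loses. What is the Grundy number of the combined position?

0

Build the Grundy sequence for pile A with g(k) = mex{g(k−s) : s ∈ {1, 6}, s ≤ k}:
k:     0  1  2  3  4  5  6  7  8  9 10 11 12
g(k):  0  1  0  1  0  1  2  0  1  0  1  0  1
So g(12) = 1.
For pile B, compute g(0), g(1), … with moves {3, 4}:
k:     0  1  2  3  4  5  6  7  8  9 10 11
g(k):  0  0  0  1  1  1  2  0  0  0  1  1
So g(11) = 1.
Grundy values for pile C (subtraction set {2, 4}):
k:     0  1  2  3  4  5  6  7
g(k):  0  0  1  1  2  2  0  0
So g(7) = 0.
By the Sprague-Grundy theorem, the Grundy value of a sum of independent games is the XOR of the component values.
Combined value = 1 ⊕ 1 ⊕ 0 = 0.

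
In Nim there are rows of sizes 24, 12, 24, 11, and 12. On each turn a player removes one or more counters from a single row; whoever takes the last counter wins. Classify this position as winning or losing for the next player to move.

Compute the nim-sum pairwise:
24 ⊕ 12 = 20
20 ⊕ 24 = 12
12 ⊕ 11 = 7
7 ⊕ 12 = 11
The nim-sum is 11 ≠ 0, so this is an N-position: the player to move can win.

Winning position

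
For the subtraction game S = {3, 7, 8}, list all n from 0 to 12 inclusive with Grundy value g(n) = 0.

0, 1, 2, 6, 11, 12

Compute g(0), g(1), … for moves {3, 7, 8}:
k:     0  1  2  3  4  5  6  7  8  9 10 11 12
g(k):  0  0  0  1  1  1  0  2  2  1  3  0  0
The P-positions (g = 0) in 0..12 are 0, 1, 2, 6, 11, 12.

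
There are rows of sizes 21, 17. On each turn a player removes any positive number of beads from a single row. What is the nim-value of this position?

Compute the nim-sum pairwise:
21 ⊕ 17 = 4

4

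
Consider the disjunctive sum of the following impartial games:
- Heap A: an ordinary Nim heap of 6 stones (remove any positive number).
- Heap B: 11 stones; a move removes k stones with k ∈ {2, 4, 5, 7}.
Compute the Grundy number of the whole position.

7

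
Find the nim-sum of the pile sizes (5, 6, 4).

Nim-sum: 5 ⊕ 6 ⊕ 4 = 7.

7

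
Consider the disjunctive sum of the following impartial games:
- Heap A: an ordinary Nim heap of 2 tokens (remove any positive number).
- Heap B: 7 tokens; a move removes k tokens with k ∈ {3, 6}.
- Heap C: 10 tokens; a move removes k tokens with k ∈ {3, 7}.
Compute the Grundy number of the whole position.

Heap A is a plain Nim heap of size 2, so its Grundy value is 2.
Build the Grundy sequence for heap B with g(k) = mex{g(k−s) : s ∈ {3, 6}, s ≤ k}:
k:     0  1  2  3  4  5  6  7
g(k):  0  0  0  1  1  1  2  2
So g(7) = 2.
For heap C, compute g(0), g(1), … with moves {3, 7}:
k:     0  1  2  3  4  5  6  7  8  9 10
g(k):  0  0  0  1  1  1  0  2  2  1  0
So g(10) = 0.
The value of a disjunctive sum is the nim-sum of the parts.
Combined value = 2 ⊕ 2 ⊕ 0 = 0.

0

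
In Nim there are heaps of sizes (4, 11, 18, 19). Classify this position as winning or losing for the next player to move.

Winning position

Nim-sum: 4 XOR 11 XOR 18 XOR 19 = 14.
The nim-sum is 14 ≠ 0, so this is an N-position: the player to move can win.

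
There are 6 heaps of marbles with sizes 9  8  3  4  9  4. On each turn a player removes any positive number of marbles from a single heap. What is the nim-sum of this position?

11

Nim-sum: 9 ⊕ 8 ⊕ 3 ⊕ 4 ⊕ 9 ⊕ 4 = 11.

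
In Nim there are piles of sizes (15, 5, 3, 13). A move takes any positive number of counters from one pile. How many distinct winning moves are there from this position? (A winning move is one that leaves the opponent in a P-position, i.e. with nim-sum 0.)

3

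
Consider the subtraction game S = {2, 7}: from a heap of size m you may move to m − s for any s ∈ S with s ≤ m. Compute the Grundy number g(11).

Grundy values for subtraction set {2, 7}:
g(0) = mex{} = 0
g(1) = mex{} = 0
g(2) = mex{0} = 1
g(3) = mex{0} = 1
g(4) = mex{1} = 0
g(5) = mex{1} = 0
g(6) = mex{0} = 1
g(7) = mex{0} = 1
g(8) = mex{0,1} = 2
g(9) = mex{1} = 0
g(10) = mex{1,2} = 0
g(11) = mex{0} = 1
So g(11) = 1.

1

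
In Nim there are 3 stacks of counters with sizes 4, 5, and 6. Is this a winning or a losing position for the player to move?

Winning position

Bitwise XOR of the heap sizes:
  100  (4)
  101  (5)
  110  (6)
  ---
  111  (7)
The nim-sum is 7 ≠ 0, so this is an N-position: the player to move can win.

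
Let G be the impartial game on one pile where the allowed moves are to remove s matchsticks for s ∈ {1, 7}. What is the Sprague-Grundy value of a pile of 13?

1

Compute g(0), g(1), … for moves {1, 7}:
g(0) = mex{} = 0
g(1) = mex{0} = 1
g(2) = mex{1} = 0
g(3) = mex{0} = 1
g(4) = mex{1} = 0
g(5) = mex{0} = 1
g(6) = mex{1} = 0
g(7) = mex{0} = 1
g(8) = mex{1} = 0
g(9) = mex{0} = 1
g(10) = mex{1} = 0
g(11) = mex{0} = 1
g(12) = mex{1} = 0
g(13) = mex{0} = 1
So g(13) = 1.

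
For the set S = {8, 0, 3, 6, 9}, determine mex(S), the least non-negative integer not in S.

1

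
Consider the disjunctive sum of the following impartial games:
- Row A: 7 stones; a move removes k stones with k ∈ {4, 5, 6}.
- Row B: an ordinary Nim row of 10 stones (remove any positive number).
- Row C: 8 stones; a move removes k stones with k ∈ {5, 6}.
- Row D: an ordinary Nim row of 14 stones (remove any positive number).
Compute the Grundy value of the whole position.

Grundy values for row A (subtraction set {4, 5, 6}):
g(0) = mex{} = 0
g(1) = mex{} = 0
g(2) = mex{} = 0
g(3) = mex{} = 0
g(4) = mex{0} = 1
g(5) = mex{0} = 1
g(6) = mex{0} = 1
g(7) = mex{0} = 1
So g(7) = 1.
Row B is a plain Nim row of size 10, so its Grundy value is 10.
Grundy values for row C (subtraction set {5, 6}):
k:     0  1  2  3  4  5  6  7  8
g(k):  0  0  0  0  0  1  1  1  1
So g(8) = 1.
Row D is a plain Nim row of size 14, so its Grundy value is 14.
The value of a disjunctive sum is the nim-sum of the parts.
Combined value = 1 XOR 10 XOR 1 XOR 14 = 4.

4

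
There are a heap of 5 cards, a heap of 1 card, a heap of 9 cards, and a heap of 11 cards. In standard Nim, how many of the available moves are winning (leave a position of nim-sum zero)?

Nim-sum: 5 ^ 1 ^ 9 ^ 11 = 6.
The overall nim-sum is X = 6. A heap of size p has a winning move iff p XOR X < p (reduce it to p XOR X).
  5: 5 XOR 6 = 3 < 5 — winning move (to 3).
  1: 1 XOR 6 = 7 ≥ 1 — no move.
  9: 9 XOR 6 = 15 ≥ 9 — no move.
  11: 11 XOR 6 = 13 ≥ 11 — no move.
That gives 1 winning move.

1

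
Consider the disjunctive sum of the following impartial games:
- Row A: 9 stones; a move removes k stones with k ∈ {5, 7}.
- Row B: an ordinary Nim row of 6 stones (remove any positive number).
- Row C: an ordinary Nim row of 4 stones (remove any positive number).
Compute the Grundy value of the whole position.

For row A, compute g(0), g(1), … with moves {5, 7}:
g(0) = mex{} = 0
g(1) = mex{} = 0
g(2) = mex{} = 0
g(3) = mex{} = 0
g(4) = mex{} = 0
g(5) = mex{0} = 1
g(6) = mex{0} = 1
g(7) = mex{0} = 1
g(8) = mex{0} = 1
g(9) = mex{0} = 1
So g(9) = 1.
Row B is a plain Nim row of size 6, so its Grundy value is 6.
Row C is a plain Nim row of size 4, so its Grundy value is 4.
By the Sprague-Grundy theorem, the Grundy value of a sum of independent games is the XOR of the component values.
Combined value = 1 XOR 6 XOR 4 = 3.

3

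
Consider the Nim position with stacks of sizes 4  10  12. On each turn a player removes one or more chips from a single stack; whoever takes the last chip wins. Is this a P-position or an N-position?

N-position

In binary:
  0100  (4)
  1010  (10)
  1100  (12)
  ----
  0010  (2)
The nim-sum is 2 ≠ 0, so this is an N-position: the player to move can win.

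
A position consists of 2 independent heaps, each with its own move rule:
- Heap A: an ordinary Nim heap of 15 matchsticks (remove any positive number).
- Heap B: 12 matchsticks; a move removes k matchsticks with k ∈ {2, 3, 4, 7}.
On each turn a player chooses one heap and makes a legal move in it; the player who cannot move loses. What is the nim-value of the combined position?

15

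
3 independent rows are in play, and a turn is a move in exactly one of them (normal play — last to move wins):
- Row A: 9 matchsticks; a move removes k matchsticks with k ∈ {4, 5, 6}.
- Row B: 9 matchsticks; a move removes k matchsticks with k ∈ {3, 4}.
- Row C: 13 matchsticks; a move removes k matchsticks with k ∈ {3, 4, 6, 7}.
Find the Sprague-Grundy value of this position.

For row A, compute g(0), g(1), … with moves {4, 5, 6}:
k:     0  1  2  3  4  5  6  7  8  9
g(k):  0  0  0  0  1  1  1  1  2  2
So g(9) = 2.
For row B, compute g(0), g(1), … with moves {3, 4}:
g(0) = mex{} = 0
g(1) = mex{} = 0
g(2) = mex{} = 0
g(3) = mex{0} = 1
g(4) = mex{0} = 1
g(5) = mex{0} = 1
g(6) = mex{0,1} = 2
g(7) = mex{1} = 0
g(8) = mex{1} = 0
g(9) = mex{1,2} = 0
So g(9) = 0.
Build the Grundy sequence for row C with g(k) = mex{g(k−s) : s ∈ {3, 4, 6, 7}, s ≤ k}:
k:     0  1  2  3  4  5  6  7  8  9 10 11 12 13
g(k):  0  0  0  1  1  1  2  2  2  3  0  0  0  1
So g(13) = 1.
By the Sprague-Grundy theorem, the Grundy value of a sum of independent games is the XOR of the component values.
Combined value = 2 ⊕ 0 ⊕ 1 = 3.

3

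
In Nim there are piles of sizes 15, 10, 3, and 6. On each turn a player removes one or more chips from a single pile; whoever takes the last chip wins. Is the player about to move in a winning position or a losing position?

Losing position

Write each in binary and XOR column by column:
  1111  (15)
  1010  (10)
  0011  (3)
  0110  (6)
  ----
  0000  (0)
The nim-sum is 0, so this is a P-position: the player to move is in a losing position under optimal play.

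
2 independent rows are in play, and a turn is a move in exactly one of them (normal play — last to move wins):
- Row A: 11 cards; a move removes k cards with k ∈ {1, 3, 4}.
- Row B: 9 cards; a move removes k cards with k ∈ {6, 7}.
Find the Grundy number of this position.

3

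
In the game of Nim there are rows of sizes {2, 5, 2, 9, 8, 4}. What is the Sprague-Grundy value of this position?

0

Nim-sum: 2 ^ 5 ^ 2 ^ 9 ^ 8 ^ 4 = 0.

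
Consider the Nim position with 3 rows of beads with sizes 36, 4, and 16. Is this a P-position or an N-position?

N-position

Bitwise XOR of the heap sizes:
  100100  (36)
  000100  (4)
  010000  (16)
  ------
  110000  (48)
The nim-sum is 48 ≠ 0, so this is an N-position: the player to move can win.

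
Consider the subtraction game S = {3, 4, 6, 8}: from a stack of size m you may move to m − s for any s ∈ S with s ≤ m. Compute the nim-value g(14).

Compute g(0), g(1), … for moves {3, 4, 6, 8}:
k:     0  1  2  3  4  5  6  7  8  9 10 11 12 13 14
g(k):  0  0  0  1  1  1  2  2  2  3  3  0  0  0  1
So g(14) = 1.

1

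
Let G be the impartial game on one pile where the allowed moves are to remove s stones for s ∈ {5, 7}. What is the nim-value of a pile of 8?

Compute g(0), g(1), … for moves {5, 7}:
g(0) = mex{} = 0
g(1) = mex{} = 0
g(2) = mex{} = 0
g(3) = mex{} = 0
g(4) = mex{} = 0
g(5) = mex{0} = 1
g(6) = mex{0} = 1
g(7) = mex{0} = 1
g(8) = mex{0} = 1
So g(8) = 1.

1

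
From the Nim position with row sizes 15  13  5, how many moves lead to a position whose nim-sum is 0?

In binary:
  1111  (15)
  1101  (13)
  0101  (5)
  ----
  0111  (7)
The overall nim-sum is X = 7. A row of size p has a winning move iff p XOR X < p (reduce it to p XOR X).
  15: 15 XOR 7 = 8 < 15 — winning move (to 8).
  13: 13 XOR 7 = 10 < 13 — winning move (to 10).
  5: 5 XOR 7 = 2 < 5 — winning move (to 2).
That gives 3 winning moves.

3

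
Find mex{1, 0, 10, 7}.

2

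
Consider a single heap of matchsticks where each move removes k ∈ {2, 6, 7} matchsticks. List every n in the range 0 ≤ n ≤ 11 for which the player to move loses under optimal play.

0, 1, 4, 5, 9

Build the Grundy sequence with g(k) = mex{g(k−s) : s ∈ {2, 6, 7}, s ≤ k}:
g(0) = mex{} = 0
g(1) = mex{} = 0
g(2) = mex{0} = 1
g(3) = mex{0} = 1
g(4) = mex{1} = 0
g(5) = mex{1} = 0
g(6) = mex{0} = 1
g(7) = mex{0} = 1
g(8) = mex{0,1} = 2
g(9) = mex{1} = 0
g(10) = mex{0,1,2} = 3
g(11) = mex{0} = 1
The P-positions (g = 0) in 0..11 are 0, 1, 4, 5, 9.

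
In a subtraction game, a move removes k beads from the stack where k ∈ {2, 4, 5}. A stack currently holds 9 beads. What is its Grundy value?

Compute g(0), g(1), … for moves {2, 4, 5}:
g(0) = mex{} = 0
g(1) = mex{} = 0
g(2) = mex{0} = 1
g(3) = mex{0} = 1
g(4) = mex{0,1} = 2
g(5) = mex{0,1} = 2
g(6) = mex{0,1,2} = 3
g(7) = mex{1,2} = 0
g(8) = mex{1,2,3} = 0
g(9) = mex{0,2} = 1
So g(9) = 1.

1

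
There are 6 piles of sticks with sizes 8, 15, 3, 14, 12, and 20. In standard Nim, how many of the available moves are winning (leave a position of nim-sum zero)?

1

Bitwise XOR of the heap sizes:
  01000  (8)
  01111  (15)
  00011  (3)
  01110  (14)
  01100  (12)
  10100  (20)
  -----
  10010  (18)
The overall nim-sum is X = 18. A pile of size p has a winning move iff p XOR X < p (reduce it to p XOR X).
  8: 8 XOR 18 = 26 ≥ 8 — no move.
  15: 15 XOR 18 = 29 ≥ 15 — no move.
  3: 3 XOR 18 = 17 ≥ 3 — no move.
  14: 14 XOR 18 = 28 ≥ 14 — no move.
  12: 12 XOR 18 = 30 ≥ 12 — no move.
  20: 20 XOR 18 = 6 < 20 — winning move (to 6).
That gives 1 winning move.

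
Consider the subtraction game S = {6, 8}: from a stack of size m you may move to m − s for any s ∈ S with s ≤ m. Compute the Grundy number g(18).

Compute g(0), g(1), … for moves {6, 8}:
k:     0  1  2  3  4  5  6  7  8  9 10 11 12 13 14 15 16 17 18
g(k):  0  0  0  0  0  0  1  1  1  1  1  1  2  2  0  0  0  0  0
So g(18) = 0.

0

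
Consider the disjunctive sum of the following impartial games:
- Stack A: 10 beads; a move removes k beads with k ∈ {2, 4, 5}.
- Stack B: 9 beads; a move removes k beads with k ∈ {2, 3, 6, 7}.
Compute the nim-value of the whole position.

1

Build the Grundy sequence for stack A with g(k) = mex{g(k−s) : s ∈ {2, 4, 5}, s ≤ k}:
k:     0  1  2  3  4  5  6  7  8  9 10
g(k):  0  0  1  1  2  2  3  0  0  1  1
So g(10) = 1.
Grundy values for stack B (subtraction set {2, 3, 6, 7}):
g(0) = mex{} = 0
g(1) = mex{} = 0
g(2) = mex{0} = 1
g(3) = mex{0} = 1
g(4) = mex{0,1} = 2
g(5) = mex{1} = 0
g(6) = mex{0,1,2} = 3
g(7) = mex{0,2} = 1
g(8) = mex{0,1,3} = 2
g(9) = mex{1,3} = 0
So g(9) = 0.
The value of a disjunctive sum is the nim-sum of the parts.
Combined value = 1 ⊕ 0 = 1.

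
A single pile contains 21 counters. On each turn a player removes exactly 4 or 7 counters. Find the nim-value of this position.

2

Grundy values for subtraction set {4, 7}:
k:     0  1  2  3  4  5  6  7  8  9 10 11 12 13 14 15 16 17 18 19 20 21
g(k):  0  0  0  0  1  1  1  1  2  2  2  0  0  0  0  1  1  1  1  2  2  2
So g(21) = 2.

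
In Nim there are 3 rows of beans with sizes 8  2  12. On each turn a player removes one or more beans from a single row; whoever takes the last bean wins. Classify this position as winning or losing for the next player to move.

Winning position

Bitwise XOR of the heap sizes:
  1000  (8)
  0010  (2)
  1100  (12)
  ----
  0110  (6)
The nim-sum is 6 ≠ 0, so this is an N-position: the player to move can win.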